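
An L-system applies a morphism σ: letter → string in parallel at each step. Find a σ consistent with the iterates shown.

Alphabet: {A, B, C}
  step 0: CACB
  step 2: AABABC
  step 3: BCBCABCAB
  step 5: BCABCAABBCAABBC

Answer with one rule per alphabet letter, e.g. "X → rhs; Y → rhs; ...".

A->BC, B->A, C->B

  step 2 ⇒ step 3: AABABC ⇒ BC·BC·A·BC·A·B
    A ↦ BC
    B ↦ A
    C ↦ B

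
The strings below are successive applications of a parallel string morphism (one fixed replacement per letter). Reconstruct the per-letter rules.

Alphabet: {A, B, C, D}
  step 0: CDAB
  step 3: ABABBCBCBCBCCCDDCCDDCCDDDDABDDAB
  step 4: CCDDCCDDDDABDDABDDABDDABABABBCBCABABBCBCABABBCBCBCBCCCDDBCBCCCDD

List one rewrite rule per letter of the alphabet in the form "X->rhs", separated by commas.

A->CC, B->DD, C->AB, D->BC

  step 3 ⇒ step 4: ABABBCBCBCBCCCDDCCDDCCDDDDABDDAB ⇒ CC·DD·CC·DD·DD·AB·DD·AB·DD·AB·DD·AB·AB·AB·BC·BC·AB·AB·BC·BC·AB·AB·BC·BC·BC·BC·CC·DD·BC·BC·CC·DD
    A ↦ CC
    B ↦ DD
    C ↦ AB
    D ↦ BC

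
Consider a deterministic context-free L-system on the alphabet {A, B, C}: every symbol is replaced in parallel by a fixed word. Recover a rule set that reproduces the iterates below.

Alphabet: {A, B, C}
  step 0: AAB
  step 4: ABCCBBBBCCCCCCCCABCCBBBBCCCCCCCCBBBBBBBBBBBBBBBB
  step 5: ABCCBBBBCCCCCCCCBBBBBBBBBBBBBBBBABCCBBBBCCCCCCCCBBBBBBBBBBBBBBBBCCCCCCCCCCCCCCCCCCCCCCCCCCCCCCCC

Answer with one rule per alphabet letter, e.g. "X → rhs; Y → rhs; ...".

  step 4 ⇒ step 5: ABCCBBBBCCCCCCCCABCCBBBBCCCCCCCCBBBBBBBBBBBBBBBB ⇒ AB·CC·BB·BB·CC·CC·CC·CC·BB·BB·BB·BB·BB·BB·BB·BB·AB·CC·BB·BB·CC·CC·CC·CC·BB·BB·BB·BB·BB·BB·BB·BB·CC·CC·CC·CC·CC·CC·CC·CC·CC·CC·CC·CC·CC·CC·CC·CC
    A ↦ AB
    B ↦ CC
    C ↦ BB

A->AB, B->CC, C->BB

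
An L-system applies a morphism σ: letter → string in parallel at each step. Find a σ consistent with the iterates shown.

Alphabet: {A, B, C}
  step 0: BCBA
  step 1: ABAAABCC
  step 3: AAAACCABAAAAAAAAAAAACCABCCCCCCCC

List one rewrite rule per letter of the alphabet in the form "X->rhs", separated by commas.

  step 0 ⇒ step 1: BCBA ⇒ AB·AA·AB·CC
    A ↦ CC
    B ↦ AB
    C ↦ AA

A->CC, B->AB, C->AA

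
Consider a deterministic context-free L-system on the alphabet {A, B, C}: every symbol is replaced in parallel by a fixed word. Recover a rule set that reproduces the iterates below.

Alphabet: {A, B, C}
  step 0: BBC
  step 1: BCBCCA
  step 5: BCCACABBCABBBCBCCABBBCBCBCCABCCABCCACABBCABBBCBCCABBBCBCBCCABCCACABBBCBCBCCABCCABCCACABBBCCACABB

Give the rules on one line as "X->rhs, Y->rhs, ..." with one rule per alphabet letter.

A->BB, B->BC, C->CA

  step 0 ⇒ step 1: BBC ⇒ BC·BC·CA
    B ↦ BC
    C ↦ CA
    A ↦ BB  (constrained at step 1)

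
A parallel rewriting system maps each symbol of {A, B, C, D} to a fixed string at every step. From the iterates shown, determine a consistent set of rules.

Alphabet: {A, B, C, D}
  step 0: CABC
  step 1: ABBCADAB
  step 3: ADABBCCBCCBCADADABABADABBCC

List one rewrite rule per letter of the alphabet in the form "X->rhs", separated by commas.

  step 0 ⇒ step 1: CABC ⇒ AB·BC·AD·AB
    A ↦ BC
    B ↦ AD
    C ↦ AB
    D ↦ C  (constrained at step 1)

A->BC, B->AD, C->AB, D->C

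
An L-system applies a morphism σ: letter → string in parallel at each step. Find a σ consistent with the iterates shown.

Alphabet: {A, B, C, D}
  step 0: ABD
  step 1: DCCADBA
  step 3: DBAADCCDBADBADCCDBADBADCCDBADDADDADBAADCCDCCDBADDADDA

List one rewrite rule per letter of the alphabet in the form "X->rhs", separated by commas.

  step 0 ⇒ step 1: ABD ⇒ DCC·A·DBA
    A ↦ DCC
    B ↦ A
    D ↦ DBA
    C ↦ DDA  (constrained at step 1)

A->DCC, B->A, C->DDA, D->DBA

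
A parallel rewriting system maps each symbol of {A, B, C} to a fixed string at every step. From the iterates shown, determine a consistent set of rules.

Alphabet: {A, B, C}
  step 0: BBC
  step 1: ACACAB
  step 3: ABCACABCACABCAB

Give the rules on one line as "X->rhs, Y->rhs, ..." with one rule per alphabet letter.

A->C, B->AC, C->AB

  step 0 ⇒ step 1: BBC ⇒ AC·AC·AB
    B ↦ AC
    C ↦ AB
    A ↦ C  (constrained at step 1)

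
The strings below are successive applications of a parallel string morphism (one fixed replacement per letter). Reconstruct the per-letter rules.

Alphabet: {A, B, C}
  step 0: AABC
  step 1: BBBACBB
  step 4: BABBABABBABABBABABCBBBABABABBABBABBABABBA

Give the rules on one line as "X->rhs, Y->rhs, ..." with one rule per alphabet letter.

  step 0 ⇒ step 1: AABC ⇒ B·B·BA·CBB
    A ↦ B
    B ↦ BA
    C ↦ CBB

A->B, B->BA, C->CBB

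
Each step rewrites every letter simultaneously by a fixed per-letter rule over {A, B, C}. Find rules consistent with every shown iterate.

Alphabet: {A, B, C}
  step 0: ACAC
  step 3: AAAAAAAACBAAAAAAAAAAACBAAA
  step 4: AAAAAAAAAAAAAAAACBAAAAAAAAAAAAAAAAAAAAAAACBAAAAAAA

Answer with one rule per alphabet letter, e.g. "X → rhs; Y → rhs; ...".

A->AA, B->A, C->CB

  step 3 ⇒ step 4: AAAAAAAACBAAAAAAAAAAACBAAA ⇒ AA·AA·AA·AA·AA·AA·AA·AA·CB·A·AA·AA·AA·AA·AA·AA·AA·AA·AA·AA·AA·CB·A·AA·AA·AA
    A ↦ AA
    B ↦ A
    C ↦ CB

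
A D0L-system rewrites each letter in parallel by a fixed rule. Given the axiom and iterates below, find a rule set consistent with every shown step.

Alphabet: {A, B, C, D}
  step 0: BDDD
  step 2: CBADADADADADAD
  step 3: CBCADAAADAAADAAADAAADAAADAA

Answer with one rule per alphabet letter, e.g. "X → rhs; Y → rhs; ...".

A->AD, B->C, C->CB, D->AA

  step 2 ⇒ step 3: CBADADADADADAD ⇒ CB·C·AD·AA·AD·AA·AD·AA·AD·AA·AD·AA·AD·AA
    A ↦ AD
    B ↦ C
    C ↦ CB
    D ↦ AA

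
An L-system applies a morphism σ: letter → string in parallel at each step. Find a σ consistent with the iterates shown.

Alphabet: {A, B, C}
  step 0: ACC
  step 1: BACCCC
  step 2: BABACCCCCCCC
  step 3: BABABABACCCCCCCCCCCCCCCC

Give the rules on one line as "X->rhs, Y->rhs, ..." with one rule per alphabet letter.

  step 2 ⇒ step 3: BABACCCCCCCC ⇒ BA·BA·BA·BA·CC·CC·CC·CC·CC·CC·CC·CC
    A ↦ BA
    B ↦ BA
    C ↦ CC

A->BA, B->BA, C->CC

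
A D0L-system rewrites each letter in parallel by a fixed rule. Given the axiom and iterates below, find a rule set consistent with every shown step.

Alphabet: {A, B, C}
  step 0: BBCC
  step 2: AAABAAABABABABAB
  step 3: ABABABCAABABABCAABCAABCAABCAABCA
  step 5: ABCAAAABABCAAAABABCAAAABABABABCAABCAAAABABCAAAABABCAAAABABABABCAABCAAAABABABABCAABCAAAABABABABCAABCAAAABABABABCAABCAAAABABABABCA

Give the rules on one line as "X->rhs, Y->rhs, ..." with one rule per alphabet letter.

  step 2 ⇒ step 3: AAABAAABABABABAB ⇒ AB·AB·AB·CA·AB·AB·AB·CA·AB·CA·AB·CA·AB·CA·AB·CA
    A ↦ AB
    B ↦ CA
    C ↦ AA  (constrained at step 0)

A->AB, B->CA, C->AA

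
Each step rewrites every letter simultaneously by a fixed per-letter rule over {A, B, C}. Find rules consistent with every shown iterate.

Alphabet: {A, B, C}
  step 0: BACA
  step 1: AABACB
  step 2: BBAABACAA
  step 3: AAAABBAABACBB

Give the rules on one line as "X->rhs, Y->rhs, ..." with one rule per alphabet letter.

A->B, B->AA, C->AC

  step 2 ⇒ step 3: BBAABACAA ⇒ AA·AA·B·B·AA·B·AC·B·B
    A ↦ B
    B ↦ AA
    C ↦ AC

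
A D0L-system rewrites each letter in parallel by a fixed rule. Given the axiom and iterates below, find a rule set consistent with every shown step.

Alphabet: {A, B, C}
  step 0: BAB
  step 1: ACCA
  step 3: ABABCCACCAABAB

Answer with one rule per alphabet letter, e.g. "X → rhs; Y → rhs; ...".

A->CC, B->A, C->AB

  step 0 ⇒ step 1: BAB ⇒ A·CC·A
    A ↦ CC
    B ↦ A
    C ↦ AB  (constrained at step 1)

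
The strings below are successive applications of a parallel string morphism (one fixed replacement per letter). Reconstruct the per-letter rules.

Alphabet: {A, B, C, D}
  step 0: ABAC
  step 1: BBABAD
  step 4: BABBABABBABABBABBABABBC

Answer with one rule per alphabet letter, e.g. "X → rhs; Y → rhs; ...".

  step 0 ⇒ step 1: ABAC ⇒ B·BA·B·AD
    A ↦ B
    B ↦ BA
    C ↦ AD
    D ↦ C  (constrained at step 1)

A->B, B->BA, C->AD, D->C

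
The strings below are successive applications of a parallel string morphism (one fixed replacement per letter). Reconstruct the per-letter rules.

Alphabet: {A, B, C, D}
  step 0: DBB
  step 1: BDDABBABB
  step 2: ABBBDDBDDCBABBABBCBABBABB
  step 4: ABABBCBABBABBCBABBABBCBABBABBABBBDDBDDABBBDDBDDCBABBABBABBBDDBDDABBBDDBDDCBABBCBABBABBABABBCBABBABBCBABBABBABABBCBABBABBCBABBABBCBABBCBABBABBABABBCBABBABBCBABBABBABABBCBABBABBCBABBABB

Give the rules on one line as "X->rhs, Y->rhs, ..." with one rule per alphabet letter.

  step 1 ⇒ step 2: BDDABBABB ⇒ ABB·BDD·BDD·CB·ABB·ABB·CB·ABB·ABB
    A ↦ CB
    B ↦ ABB
    D ↦ BDD
    C ↦ AB  (constrained at step 2)

A->CB, B->ABB, C->AB, D->BDD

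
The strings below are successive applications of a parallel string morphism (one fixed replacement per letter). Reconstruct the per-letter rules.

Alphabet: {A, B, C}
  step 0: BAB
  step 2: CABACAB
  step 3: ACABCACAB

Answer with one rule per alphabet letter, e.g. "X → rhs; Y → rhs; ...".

  step 2 ⇒ step 3: CABACAB ⇒ A·C·AB·C·A·C·AB
    A ↦ C
    B ↦ AB
    C ↦ A

A->C, B->AB, C->A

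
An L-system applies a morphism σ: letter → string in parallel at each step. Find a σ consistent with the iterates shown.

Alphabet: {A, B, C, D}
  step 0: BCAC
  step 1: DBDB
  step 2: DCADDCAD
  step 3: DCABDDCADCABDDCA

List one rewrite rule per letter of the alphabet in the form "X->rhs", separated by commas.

  step 2 ⇒ step 3: DCADDCAD ⇒ DCA·B·D·DCA·DCA·B·D·DCA
    A ↦ D
    C ↦ B
    D ↦ DCA
  step 0 ⇒ step 1: BCAC ⇒ D·B·D·B
    B ↦ D

A->D, B->D, C->B, D->DCA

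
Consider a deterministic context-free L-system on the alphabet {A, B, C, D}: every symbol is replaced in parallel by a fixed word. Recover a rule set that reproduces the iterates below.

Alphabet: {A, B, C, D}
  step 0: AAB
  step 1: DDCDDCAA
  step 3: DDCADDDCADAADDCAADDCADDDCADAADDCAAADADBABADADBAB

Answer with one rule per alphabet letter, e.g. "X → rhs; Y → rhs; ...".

  step 0 ⇒ step 1: AAB ⇒ DDC·DDC·AA
    A ↦ DDC
    B ↦ AA
    C ↦ BAB  (constrained at step 1)
    D ↦ AD  (constrained at step 1)

A->DDC, B->AA, C->BAB, D->AD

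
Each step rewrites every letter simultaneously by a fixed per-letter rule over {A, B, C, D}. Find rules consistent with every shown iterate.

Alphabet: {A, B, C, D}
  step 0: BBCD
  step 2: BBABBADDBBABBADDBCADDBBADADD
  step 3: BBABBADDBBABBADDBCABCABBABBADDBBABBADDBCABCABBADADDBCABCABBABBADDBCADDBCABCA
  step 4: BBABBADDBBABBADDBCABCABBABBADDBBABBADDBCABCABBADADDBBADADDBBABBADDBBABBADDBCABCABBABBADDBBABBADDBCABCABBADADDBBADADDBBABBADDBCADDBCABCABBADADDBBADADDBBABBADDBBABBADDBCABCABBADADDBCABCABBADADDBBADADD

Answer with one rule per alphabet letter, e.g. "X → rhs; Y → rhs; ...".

A->DD, B->BBA, C->DA, D->BCA

  step 3 ⇒ step 4: BBABBADDBBABBADDBCABCABBABBADDBBABBADDBCABCABBADADDBCABCABBABBADDBCADDBCABCA ⇒ BBA·BBA·DD·BBA·BBA·DD·BCA·BCA·BBA·BBA·DD·BBA·BBA·DD·BCA·BCA·BBA·DA·DD·BBA·DA·DD·BBA·BBA·DD·BBA·BBA·DD·BCA·BCA·BBA·BBA·DD·BBA·BBA·DD·BCA·BCA·BBA·DA·DD·BBA·DA·DD·BBA·BBA·DD·BCA·DD·BCA·BCA·BBA·DA·DD·BBA·DA·DD·BBA·BBA·DD·BBA·BBA·DD·BCA·BCA·BBA·DA·DD·BCA·BCA·BBA·DA·DD·BBA·DA·DD
    A ↦ DD
    B ↦ BBA
    C ↦ DA
    D ↦ BCA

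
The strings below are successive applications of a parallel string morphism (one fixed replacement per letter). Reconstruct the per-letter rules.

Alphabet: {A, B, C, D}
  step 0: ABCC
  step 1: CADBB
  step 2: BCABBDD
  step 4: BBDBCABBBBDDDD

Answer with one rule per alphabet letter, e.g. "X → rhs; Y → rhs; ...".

  step 1 ⇒ step 2: CADBB ⇒ B·CA·BB·D·D
    A ↦ CA
    B ↦ D
    C ↦ B
    D ↦ BB

A->CA, B->D, C->B, D->BB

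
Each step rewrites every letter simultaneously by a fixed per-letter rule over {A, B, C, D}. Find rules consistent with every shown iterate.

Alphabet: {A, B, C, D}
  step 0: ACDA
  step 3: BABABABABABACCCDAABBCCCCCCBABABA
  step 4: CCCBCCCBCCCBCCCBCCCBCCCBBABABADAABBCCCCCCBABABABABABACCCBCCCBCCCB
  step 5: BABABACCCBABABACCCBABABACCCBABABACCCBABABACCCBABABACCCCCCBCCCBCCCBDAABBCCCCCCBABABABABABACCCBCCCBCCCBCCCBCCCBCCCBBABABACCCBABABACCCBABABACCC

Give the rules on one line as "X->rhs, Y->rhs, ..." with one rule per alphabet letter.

A->B, B->CCC, C->BA, D->DAA

  step 4 ⇒ step 5: CCCBCCCBCCCBCCCBCCCBCCCBBABABADAABBCCCCCCBABABABABABACCCBCCCBCCCB ⇒ BA·BA·BA·CCC·BA·BA·BA·CCC·BA·BA·BA·CCC·BA·BA·BA·CCC·BA·BA·BA·CCC·BA·BA·BA·CCC·CCC·B·CCC·B·CCC·B·DAA·B·B·CCC·CCC·BA·BA·BA·BA·BA·BA·CCC·B·CCC·B·CCC·B·CCC·B·CCC·B·CCC·B·BA·BA·BA·CCC·BA·BA·BA·CCC·BA·BA·BA·CCC
    A ↦ B
    B ↦ CCC
    C ↦ BA
    D ↦ DAA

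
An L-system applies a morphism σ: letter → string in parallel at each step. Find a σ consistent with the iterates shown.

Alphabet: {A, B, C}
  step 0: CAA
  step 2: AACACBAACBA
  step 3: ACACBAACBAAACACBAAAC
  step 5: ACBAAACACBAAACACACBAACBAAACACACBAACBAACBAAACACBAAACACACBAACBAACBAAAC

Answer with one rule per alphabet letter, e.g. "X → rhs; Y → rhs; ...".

A->AC, B->A, C->BA

  step 2 ⇒ step 3: AACACBAACBA ⇒ AC·AC·BA·AC·BA·A·AC·AC·BA·A·AC
    A ↦ AC
    B ↦ A
    C ↦ BA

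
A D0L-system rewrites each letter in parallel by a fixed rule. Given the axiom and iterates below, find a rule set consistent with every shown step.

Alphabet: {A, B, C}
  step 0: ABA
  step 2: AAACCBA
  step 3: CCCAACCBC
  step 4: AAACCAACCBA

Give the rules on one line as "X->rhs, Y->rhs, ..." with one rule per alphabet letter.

A->C, B->CCB, C->A

  step 3 ⇒ step 4: CCCAACCBC ⇒ A·A·A·C·C·A·A·CCB·A
    A ↦ C
    B ↦ CCB
    C ↦ A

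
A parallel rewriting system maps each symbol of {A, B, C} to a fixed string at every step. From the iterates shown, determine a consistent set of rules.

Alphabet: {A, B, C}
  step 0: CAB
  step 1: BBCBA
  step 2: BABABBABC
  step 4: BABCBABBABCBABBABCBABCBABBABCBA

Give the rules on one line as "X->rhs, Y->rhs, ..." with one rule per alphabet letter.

  step 1 ⇒ step 2: BBCBA ⇒ BA·BA·B·BA·BC
    A ↦ BC
    B ↦ BA
    C ↦ B

A->BC, B->BA, C->B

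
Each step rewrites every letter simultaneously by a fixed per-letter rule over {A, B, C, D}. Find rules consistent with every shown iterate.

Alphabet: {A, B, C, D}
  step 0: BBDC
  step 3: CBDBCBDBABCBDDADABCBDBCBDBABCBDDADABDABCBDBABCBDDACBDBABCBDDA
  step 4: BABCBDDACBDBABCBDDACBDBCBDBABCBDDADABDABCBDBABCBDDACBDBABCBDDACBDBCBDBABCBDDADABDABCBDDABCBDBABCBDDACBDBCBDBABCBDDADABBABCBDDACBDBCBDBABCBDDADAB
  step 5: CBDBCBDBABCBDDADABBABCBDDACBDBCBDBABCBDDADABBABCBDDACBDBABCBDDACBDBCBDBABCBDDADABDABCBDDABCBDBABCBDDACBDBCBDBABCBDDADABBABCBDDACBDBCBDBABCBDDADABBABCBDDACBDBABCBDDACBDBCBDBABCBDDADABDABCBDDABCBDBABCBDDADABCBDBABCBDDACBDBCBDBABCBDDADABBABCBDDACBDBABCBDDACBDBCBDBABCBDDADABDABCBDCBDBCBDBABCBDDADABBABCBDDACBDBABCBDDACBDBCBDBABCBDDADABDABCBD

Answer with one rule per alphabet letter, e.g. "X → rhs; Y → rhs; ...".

  step 4 ⇒ step 5: BABCBDDACBDBABCBDDACBDBCBDBABCBDDADABDABCBDBABCBDDACBDBABCBDDACBDBCBDBABCBDDADABDABCBDDABCBDBABCBDDACBDBCBDBABCBDDADABBABCBDDACBDBCBDBABCBDDADAB ⇒ CBD·B·CBD·BAB·CBD·DA·DA·B·BAB·CBD·DA·CBD·B·CBD·BAB·CBD·DA·DA·B·BAB·CBD·DA·CBD·BAB·CBD·DA·CBD·B·CBD·BAB·CBD·DA·DA·B·DA·B·CBD·DA·B·CBD·BAB·CBD·DA·CBD·B·CBD·BAB·CBD·DA·DA·B·BAB·CBD·DA·CBD·B·CBD·BAB·CBD·DA·DA·B·BAB·CBD·DA·CBD·BAB·CBD·DA·CBD·B·CBD·BAB·CBD·DA·DA·B·DA·B·CBD·DA·B·CBD·BAB·CBD·DA·DA·B·CBD·BAB·CBD·DA·CBD·B·CBD·BAB·CBD·DA·DA·B·BAB·CBD·DA·CBD·BAB·CBD·DA·CBD·B·CBD·BAB·CBD·DA·DA·B·DA·B·CBD·CBD·B·CBD·BAB·CBD·DA·DA·B·BAB·CBD·DA·CBD·BAB·CBD·DA·CBD·B·CBD·BAB·CBD·DA·DA·B·DA·B·CBD
    A ↦ B
    B ↦ CBD
    C ↦ BAB
    D ↦ DA

A->B, B->CBD, C->BAB, D->DA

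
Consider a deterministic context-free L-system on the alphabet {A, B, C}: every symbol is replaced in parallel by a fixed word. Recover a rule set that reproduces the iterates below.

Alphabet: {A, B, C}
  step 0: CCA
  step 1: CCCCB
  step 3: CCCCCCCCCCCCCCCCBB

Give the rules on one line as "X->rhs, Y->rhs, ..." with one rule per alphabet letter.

A->B, B->AA, C->CC

  step 0 ⇒ step 1: CCA ⇒ CC·CC·B
    A ↦ B
    C ↦ CC
    B ↦ AA  (constrained at step 1)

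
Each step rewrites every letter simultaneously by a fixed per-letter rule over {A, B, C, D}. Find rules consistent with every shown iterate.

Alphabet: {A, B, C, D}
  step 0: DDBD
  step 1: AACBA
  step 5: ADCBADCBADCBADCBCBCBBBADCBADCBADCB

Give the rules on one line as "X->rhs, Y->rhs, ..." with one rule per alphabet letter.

A->BB, B->CB, C->D, D->A

  step 0 ⇒ step 1: DDBD ⇒ A·A·CB·A
    B ↦ CB
    D ↦ A
    A ↦ BB  (constrained at step 1)
    C ↦ D  (constrained at step 1)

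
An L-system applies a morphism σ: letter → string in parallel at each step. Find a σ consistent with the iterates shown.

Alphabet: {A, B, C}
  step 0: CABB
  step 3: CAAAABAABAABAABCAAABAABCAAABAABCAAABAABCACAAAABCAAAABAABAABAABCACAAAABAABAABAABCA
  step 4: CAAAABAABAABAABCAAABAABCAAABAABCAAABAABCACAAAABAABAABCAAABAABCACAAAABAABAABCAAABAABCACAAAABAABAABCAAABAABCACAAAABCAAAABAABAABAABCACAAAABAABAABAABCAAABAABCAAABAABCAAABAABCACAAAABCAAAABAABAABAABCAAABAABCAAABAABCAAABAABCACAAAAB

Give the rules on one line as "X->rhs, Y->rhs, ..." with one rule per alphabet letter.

  step 3 ⇒ step 4: CAAAABAABAABAABCAAABAABCAAABAABCAAABAABCACAAAABCAAAABAABAABAABCACAAAABAABAABAABCA ⇒ CAA·AAB·AAB·AAB·AAB·CA·AAB·AAB·CA·AAB·AAB·CA·AAB·AAB·CA·CAA·AAB·AAB·AAB·CA·AAB·AAB·CA·CAA·AAB·AAB·AAB·CA·AAB·AAB·CA·CAA·AAB·AAB·AAB·CA·AAB·AAB·CA·CAA·AAB·CAA·AAB·AAB·AAB·AAB·CA·CAA·AAB·AAB·AAB·AAB·CA·AAB·AAB·CA·AAB·AAB·CA·AAB·AAB·CA·CAA·AAB·CAA·AAB·AAB·AAB·AAB·CA·AAB·AAB·CA·AAB·AAB·CA·AAB·AAB·CA·CAA·AAB
    A ↦ AAB
    B ↦ CA
    C ↦ CAA

A->AAB, B->CA, C->CAA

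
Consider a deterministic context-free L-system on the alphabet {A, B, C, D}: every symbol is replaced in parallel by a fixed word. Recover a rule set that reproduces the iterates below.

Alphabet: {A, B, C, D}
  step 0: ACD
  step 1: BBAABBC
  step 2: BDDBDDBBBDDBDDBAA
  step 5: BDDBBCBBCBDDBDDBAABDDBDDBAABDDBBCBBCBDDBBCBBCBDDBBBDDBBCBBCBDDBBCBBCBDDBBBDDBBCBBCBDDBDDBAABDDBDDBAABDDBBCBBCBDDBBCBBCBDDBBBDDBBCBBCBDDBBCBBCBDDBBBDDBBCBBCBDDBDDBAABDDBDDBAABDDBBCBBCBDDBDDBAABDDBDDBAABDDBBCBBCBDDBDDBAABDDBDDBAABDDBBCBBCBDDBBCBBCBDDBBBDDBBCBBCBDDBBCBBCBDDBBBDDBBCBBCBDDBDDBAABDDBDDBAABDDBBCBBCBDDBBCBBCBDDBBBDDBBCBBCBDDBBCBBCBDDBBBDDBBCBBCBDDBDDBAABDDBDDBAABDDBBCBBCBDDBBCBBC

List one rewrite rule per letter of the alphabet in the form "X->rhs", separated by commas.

  step 1 ⇒ step 2: BBAABBC ⇒ BDD·BDD·B·B·BDD·BDD·BAA
    A ↦ B
    B ↦ BDD
    C ↦ BAA
  step 0 ⇒ step 1: ACD ⇒ B·BAA·BBC
    D ↦ BBC

A->B, B->BDD, C->BAA, D->BBC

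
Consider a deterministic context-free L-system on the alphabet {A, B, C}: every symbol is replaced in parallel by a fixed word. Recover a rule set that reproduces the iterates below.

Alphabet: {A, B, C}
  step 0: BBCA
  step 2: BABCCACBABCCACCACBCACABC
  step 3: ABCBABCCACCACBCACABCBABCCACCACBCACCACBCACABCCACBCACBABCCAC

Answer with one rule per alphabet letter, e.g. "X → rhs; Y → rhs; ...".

  step 2 ⇒ step 3: BABCCACBABCCACCACBCACABC ⇒ ABC·B·ABC·CAC·CAC·B·CAC·ABC·B·ABC·CAC·CAC·B·CAC·CAC·B·CAC·ABC·CAC·B·CAC·B·ABC·CAC
    A ↦ B
    B ↦ ABC
    C ↦ CAC

A->B, B->ABC, C->CAC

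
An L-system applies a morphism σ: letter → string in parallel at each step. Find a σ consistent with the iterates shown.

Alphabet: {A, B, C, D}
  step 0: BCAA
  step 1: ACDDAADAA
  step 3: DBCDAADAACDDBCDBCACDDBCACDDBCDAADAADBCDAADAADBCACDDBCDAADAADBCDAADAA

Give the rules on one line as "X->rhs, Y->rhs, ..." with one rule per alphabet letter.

A->DAA, B->A, C->CD, D->DBC

  step 0 ⇒ step 1: BCAA ⇒ A·CD·DAA·DAA
    A ↦ DAA
    B ↦ A
    C ↦ CD
    D ↦ DBC  (constrained at step 1)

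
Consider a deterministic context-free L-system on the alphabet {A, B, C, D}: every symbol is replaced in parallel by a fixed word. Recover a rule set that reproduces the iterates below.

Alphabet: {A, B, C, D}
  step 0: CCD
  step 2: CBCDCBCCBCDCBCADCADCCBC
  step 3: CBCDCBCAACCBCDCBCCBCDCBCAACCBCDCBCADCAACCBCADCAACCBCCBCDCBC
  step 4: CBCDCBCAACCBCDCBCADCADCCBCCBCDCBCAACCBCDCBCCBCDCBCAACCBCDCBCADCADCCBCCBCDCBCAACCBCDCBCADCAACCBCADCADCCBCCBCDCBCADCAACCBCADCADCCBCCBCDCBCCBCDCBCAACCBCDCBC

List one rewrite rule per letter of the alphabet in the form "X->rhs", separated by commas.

A->ADC, B->D, C->CBC, D->AAC

  step 3 ⇒ step 4: CBCDCBCAACCBCDCBCCBCDCBCAACCBCDCBCADCAACCBCADCAACCBCCBCDCBC ⇒ CBC·D·CBC·AAC·CBC·D·CBC·ADC·ADC·CBC·CBC·D·CBC·AAC·CBC·D·CBC·CBC·D·CBC·AAC·CBC·D·CBC·ADC·ADC·CBC·CBC·D·CBC·AAC·CBC·D·CBC·ADC·AAC·CBC·ADC·ADC·CBC·CBC·D·CBC·ADC·AAC·CBC·ADC·ADC·CBC·CBC·D·CBC·CBC·D·CBC·AAC·CBC·D·CBC
    A ↦ ADC
    B ↦ D
    C ↦ CBC
    D ↦ AAC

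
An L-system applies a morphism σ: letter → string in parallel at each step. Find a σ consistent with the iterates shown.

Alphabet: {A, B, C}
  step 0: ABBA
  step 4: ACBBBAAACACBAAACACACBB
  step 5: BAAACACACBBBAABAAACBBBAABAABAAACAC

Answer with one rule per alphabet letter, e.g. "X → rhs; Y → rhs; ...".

  step 4 ⇒ step 5: ACBBBAAACACBAAACACACBB ⇒ B·AA·AC·AC·AC·B·B·B·AA·B·AA·AC·B·B·B·AA·B·AA·B·AA·AC·AC
    A ↦ B
    B ↦ AC
    C ↦ AA

A->B, B->AC, C->AA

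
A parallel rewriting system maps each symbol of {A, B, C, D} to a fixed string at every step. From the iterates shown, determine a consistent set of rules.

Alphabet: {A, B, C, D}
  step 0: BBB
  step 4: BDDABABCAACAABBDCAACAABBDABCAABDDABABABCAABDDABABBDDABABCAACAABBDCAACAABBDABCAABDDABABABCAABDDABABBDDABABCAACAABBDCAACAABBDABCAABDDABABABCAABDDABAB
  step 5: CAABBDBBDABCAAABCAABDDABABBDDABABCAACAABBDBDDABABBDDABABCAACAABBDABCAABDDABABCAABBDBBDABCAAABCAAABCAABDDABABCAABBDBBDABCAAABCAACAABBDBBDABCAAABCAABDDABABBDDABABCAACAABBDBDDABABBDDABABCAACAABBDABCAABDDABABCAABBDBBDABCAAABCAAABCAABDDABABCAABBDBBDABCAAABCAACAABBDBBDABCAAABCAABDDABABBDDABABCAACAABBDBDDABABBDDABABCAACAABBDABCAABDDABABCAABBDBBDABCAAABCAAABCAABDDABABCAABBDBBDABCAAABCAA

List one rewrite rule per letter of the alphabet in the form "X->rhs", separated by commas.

A->AB, B->CAA, C->BDD, D->BBD

  step 4 ⇒ step 5: BDDABABCAACAABBDCAACAABBDABCAABDDABABABCAABDDABABBDDABABCAACAABBDCAACAABBDABCAABDDABABABCAABDDABABBDDABABCAACAABBDCAACAABBDABCAABDDABABABCAABDDABAB ⇒ CAA·BBD·BBD·AB·CAA·AB·CAA·BDD·AB·AB·BDD·AB·AB·CAA·CAA·BBD·BDD·AB·AB·BDD·AB·AB·CAA·CAA·BBD·AB·CAA·BDD·AB·AB·CAA·BBD·BBD·AB·CAA·AB·CAA·AB·CAA·BDD·AB·AB·CAA·BBD·BBD·AB·CAA·AB·CAA·CAA·BBD·BBD·AB·CAA·AB·CAA·BDD·AB·AB·BDD·AB·AB·CAA·CAA·BBD·BDD·AB·AB·BDD·AB·AB·CAA·CAA·BBD·AB·CAA·BDD·AB·AB·CAA·BBD·BBD·AB·CAA·AB·CAA·AB·CAA·BDD·AB·AB·CAA·BBD·BBD·AB·CAA·AB·CAA·CAA·BBD·BBD·AB·CAA·AB·CAA·BDD·AB·AB·BDD·AB·AB·CAA·CAA·BBD·BDD·AB·AB·BDD·AB·AB·CAA·CAA·BBD·AB·CAA·BDD·AB·AB·CAA·BBD·BBD·AB·CAA·AB·CAA·AB·CAA·BDD·AB·AB·CAA·BBD·BBD·AB·CAA·AB·CAA
    A ↦ AB
    B ↦ CAA
    C ↦ BDD
    D ↦ BBD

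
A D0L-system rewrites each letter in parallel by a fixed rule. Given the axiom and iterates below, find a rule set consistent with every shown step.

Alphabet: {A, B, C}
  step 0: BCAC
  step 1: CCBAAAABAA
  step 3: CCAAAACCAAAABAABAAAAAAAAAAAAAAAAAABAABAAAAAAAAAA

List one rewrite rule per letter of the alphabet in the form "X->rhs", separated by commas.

A->AA, B->CC, C->BAA

  step 0 ⇒ step 1: BCAC ⇒ CC·BAA·AA·BAA
    A ↦ AA
    B ↦ CC
    C ↦ BAA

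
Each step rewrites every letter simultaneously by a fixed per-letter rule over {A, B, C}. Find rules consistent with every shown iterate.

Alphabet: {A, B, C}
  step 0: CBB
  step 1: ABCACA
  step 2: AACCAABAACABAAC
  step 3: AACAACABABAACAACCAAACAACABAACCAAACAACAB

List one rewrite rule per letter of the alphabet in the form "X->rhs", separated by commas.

  step 2 ⇒ step 3: AACCAABAACABAAC ⇒ AAC·AAC·AB·AB·AAC·AAC·CA·AAC·AAC·AB·AAC·CA·AAC·AAC·AB
    A ↦ AAC
    B ↦ CA
    C ↦ AB

A->AAC, B->CA, C->AB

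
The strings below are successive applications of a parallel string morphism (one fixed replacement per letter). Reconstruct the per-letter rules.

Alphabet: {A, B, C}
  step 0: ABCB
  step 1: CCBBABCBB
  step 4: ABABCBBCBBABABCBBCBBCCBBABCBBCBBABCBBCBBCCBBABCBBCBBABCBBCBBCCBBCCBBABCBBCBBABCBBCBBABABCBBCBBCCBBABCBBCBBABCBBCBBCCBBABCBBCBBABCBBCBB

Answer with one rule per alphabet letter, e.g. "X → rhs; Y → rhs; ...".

A->C, B->CBB, C->AB

  step 0 ⇒ step 1: ABCB ⇒ C·CBB·AB·CBB
    A ↦ C
    B ↦ CBB
    C ↦ AB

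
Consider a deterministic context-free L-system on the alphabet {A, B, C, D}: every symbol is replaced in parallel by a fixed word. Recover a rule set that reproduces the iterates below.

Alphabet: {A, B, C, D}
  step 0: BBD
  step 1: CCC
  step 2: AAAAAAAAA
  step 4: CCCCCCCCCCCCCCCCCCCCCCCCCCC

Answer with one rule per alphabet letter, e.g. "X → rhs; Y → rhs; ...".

A->DBB, B->C, C->AAA, D->C

  step 1 ⇒ step 2: CCC ⇒ AAA·AAA·AAA
    C ↦ AAA
    A ↦ DBB  (constrained at step 2)
  step 0 ⇒ step 1: BBD ⇒ C·C·C
    B ↦ C
  step 0 ⇒ step 1: BBD ⇒ C·C·C
    D ↦ C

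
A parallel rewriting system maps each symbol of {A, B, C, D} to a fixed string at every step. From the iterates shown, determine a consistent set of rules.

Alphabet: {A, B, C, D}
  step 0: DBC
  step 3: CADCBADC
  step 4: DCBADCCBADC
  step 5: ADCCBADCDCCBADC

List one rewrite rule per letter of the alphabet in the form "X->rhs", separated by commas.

  step 4 ⇒ step 5: DCBADCCBADC ⇒ A·DC·C·B·A·DC·DC·C·B·A·DC
    A ↦ B
    B ↦ C
    C ↦ DC
    D ↦ A

A->B, B->C, C->DC, D->A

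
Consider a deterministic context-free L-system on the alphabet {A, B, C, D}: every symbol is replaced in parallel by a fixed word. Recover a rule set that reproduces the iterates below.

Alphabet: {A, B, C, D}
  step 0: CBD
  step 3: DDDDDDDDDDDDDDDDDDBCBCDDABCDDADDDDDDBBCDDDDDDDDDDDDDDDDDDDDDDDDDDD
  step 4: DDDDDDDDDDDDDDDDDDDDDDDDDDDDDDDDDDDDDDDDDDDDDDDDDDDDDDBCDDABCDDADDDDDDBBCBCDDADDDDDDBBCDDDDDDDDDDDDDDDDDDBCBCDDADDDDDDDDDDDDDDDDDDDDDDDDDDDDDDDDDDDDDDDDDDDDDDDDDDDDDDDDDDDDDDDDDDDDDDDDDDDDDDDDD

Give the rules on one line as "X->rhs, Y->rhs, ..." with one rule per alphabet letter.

A->BBC, B->BC, C->DDA, D->DDD

  step 3 ⇒ step 4: DDDDDDDDDDDDDDDDDDBCBCDDABCDDADDDDDDBBCDDDDDDDDDDDDDDDDDDDDDDDDDDD ⇒ DDD·DDD·DDD·DDD·DDD·DDD·DDD·DDD·DDD·DDD·DDD·DDD·DDD·DDD·DDD·DDD·DDD·DDD·BC·DDA·BC·DDA·DDD·DDD·BBC·BC·DDA·DDD·DDD·BBC·DDD·DDD·DDD·DDD·DDD·DDD·BC·BC·DDA·DDD·DDD·DDD·DDD·DDD·DDD·DDD·DDD·DDD·DDD·DDD·DDD·DDD·DDD·DDD·DDD·DDD·DDD·DDD·DDD·DDD·DDD·DDD·DDD·DDD·DDD·DDD
    A ↦ BBC
    B ↦ BC
    C ↦ DDA
    D ↦ DDD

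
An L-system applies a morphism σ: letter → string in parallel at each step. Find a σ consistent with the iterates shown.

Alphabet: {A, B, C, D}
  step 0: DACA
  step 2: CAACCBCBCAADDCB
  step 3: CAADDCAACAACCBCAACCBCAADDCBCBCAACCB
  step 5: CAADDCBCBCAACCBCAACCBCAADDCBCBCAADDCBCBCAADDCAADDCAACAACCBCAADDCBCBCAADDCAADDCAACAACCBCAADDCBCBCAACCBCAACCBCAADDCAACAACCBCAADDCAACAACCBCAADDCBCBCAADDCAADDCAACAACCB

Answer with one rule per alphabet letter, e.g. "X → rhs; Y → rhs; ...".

A->D, B->CCB, C->CAA, D->CB

  step 2 ⇒ step 3: CAACCBCBCAADDCB ⇒ CAA·D·D·CAA·CAA·CCB·CAA·CCB·CAA·D·D·CB·CB·CAA·CCB
    A ↦ D
    B ↦ CCB
    C ↦ CAA
    D ↦ CB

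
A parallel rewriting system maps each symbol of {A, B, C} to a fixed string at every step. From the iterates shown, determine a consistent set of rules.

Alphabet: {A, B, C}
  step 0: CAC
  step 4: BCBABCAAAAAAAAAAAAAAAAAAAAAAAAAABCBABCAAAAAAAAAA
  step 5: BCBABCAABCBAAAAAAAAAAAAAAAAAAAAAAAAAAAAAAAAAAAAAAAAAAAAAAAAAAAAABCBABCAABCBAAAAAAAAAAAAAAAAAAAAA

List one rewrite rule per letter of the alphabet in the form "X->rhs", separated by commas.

A->AA, B->BC, C->BA

  step 4 ⇒ step 5: BCBABCAAAAAAAAAAAAAAAAAAAAAAAAAABCBABCAAAAAAAAAA ⇒ BC·BA·BC·AA·BC·BA·AA·AA·AA·AA·AA·AA·AA·AA·AA·AA·AA·AA·AA·AA·AA·AA·AA·AA·AA·AA·AA·AA·AA·AA·AA·AA·BC·BA·BC·AA·BC·BA·AA·AA·AA·AA·AA·AA·AA·AA·AA·AA
    A ↦ AA
    B ↦ BC
    C ↦ BA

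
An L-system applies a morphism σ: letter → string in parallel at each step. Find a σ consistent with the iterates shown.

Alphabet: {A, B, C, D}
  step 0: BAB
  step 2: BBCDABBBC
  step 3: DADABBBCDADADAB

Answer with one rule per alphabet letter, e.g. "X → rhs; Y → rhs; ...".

  step 2 ⇒ step 3: BBCDABBBC ⇒ DA·DA·B·B·BC·DA·DA·DA·B
    A ↦ BC
    B ↦ DA
    C ↦ B
    D ↦ B

A->BC, B->DA, C->B, D->B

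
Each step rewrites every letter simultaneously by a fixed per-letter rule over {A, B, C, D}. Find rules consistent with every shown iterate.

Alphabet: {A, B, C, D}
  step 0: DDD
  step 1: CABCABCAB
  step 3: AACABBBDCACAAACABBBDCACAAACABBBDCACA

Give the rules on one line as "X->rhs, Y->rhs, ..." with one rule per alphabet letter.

A->CA, B->A, C->BBD, D->CAB

  step 0 ⇒ step 1: DDD ⇒ CAB·CAB·CAB
    D ↦ CAB
    A ↦ CA  (constrained at step 1)
    B ↦ A  (constrained at step 1)
    C ↦ BBD  (constrained at step 1)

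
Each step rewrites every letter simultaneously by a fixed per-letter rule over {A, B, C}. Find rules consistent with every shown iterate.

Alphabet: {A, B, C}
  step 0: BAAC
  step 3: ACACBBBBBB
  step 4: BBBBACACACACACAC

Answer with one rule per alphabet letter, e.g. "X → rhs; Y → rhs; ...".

A->B, B->AC, C->B

  step 3 ⇒ step 4: ACACBBBBBB ⇒ B·B·B·B·AC·AC·AC·AC·AC·AC
    A ↦ B
    B ↦ AC
    C ↦ B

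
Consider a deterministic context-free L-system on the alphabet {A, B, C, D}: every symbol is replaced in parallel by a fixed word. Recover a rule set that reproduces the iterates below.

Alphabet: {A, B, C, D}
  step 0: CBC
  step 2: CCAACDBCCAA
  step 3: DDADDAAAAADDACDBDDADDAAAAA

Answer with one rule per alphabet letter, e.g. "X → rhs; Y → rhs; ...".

  step 2 ⇒ step 3: CCAACDBCCAA ⇒ DDA·DDA·AA·AA·DDA·C·DB·DDA·DDA·AA·AA
    A ↦ AA
    B ↦ DB
    C ↦ DDA
    D ↦ C

A->AA, B->DB, C->DDA, D->C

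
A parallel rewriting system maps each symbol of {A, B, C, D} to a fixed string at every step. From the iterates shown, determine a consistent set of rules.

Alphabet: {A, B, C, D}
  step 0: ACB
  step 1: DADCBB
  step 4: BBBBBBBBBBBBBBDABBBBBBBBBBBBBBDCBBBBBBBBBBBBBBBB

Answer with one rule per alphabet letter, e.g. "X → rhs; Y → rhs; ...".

A->DA, B->BB, C->DC, D->BB

  step 0 ⇒ step 1: ACB ⇒ DA·DC·BB
    A ↦ DA
    B ↦ BB
    C ↦ DC
    D ↦ BB  (constrained at step 1)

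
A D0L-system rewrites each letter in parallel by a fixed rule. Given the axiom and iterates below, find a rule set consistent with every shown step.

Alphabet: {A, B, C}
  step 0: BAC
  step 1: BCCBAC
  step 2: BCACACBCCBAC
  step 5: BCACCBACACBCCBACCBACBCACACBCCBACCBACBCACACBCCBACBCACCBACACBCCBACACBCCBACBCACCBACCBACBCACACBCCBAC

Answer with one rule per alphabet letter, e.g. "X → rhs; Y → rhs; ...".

  step 1 ⇒ step 2: BCCBAC ⇒ BC·AC·AC·BC·CB·AC
    A ↦ CB
    B ↦ BC
    C ↦ AC

A->CB, B->BC, C->AC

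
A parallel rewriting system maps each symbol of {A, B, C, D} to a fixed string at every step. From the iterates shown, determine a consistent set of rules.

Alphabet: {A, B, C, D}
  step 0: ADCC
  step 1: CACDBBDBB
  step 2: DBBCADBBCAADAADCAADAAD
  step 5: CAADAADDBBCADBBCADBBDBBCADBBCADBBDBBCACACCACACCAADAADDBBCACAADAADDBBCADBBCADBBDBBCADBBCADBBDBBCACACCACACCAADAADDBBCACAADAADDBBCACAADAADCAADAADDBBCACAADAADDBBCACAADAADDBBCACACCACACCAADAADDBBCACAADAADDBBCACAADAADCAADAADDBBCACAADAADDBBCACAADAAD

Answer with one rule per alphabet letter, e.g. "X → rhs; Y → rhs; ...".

  step 1 ⇒ step 2: CACDBBDBB ⇒ DBB·CA·DBB·C·AAD·AAD·C·AAD·AAD
    A ↦ CA
    B ↦ AAD
    C ↦ DBB
    D ↦ C

A->CA, B->AAD, C->DBB, D->C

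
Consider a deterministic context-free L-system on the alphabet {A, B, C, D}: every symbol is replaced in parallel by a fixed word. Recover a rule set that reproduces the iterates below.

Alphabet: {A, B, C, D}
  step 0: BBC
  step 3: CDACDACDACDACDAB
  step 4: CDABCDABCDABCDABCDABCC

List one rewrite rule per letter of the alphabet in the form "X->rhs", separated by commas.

  step 3 ⇒ step 4: CDACDACDACDACDAB ⇒ CD·A·B·CD·A·B·CD·A·B·CD·A·B·CD·A·B·CC
    A ↦ B
    B ↦ CC
    C ↦ CD
    D ↦ A

A->B, B->CC, C->CD, D->A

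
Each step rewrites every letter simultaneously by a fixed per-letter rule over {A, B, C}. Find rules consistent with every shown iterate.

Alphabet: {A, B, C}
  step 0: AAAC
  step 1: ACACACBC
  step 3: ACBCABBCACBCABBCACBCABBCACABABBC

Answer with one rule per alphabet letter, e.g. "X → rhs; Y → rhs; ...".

A->AC, B->AB, C->BC

  step 0 ⇒ step 1: AAAC ⇒ AC·AC·AC·BC
    A ↦ AC
    C ↦ BC
    B ↦ AB  (constrained at step 1)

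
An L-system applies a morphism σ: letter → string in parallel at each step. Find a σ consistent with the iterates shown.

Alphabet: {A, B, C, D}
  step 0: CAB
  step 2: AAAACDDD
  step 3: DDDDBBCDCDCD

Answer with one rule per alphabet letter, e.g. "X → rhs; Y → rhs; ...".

  step 2 ⇒ step 3: AAAACDDD ⇒ D·D·D·D·BB·CD·CD·CD
    A ↦ D
    C ↦ BB
    D ↦ CD
    B ↦ AA  (constrained at step 0)

A->D, B->AA, C->BB, D->CD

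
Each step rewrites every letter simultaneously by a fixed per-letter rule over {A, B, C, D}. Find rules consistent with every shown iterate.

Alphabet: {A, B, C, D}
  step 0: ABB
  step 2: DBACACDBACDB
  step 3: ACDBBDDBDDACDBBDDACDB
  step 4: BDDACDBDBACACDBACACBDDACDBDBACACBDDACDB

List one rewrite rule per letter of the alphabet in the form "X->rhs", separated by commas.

A->BD, B->DB, C->D, D->AC

  step 3 ⇒ step 4: ACDBBDDBDDACDBBDDACDB ⇒ BD·D·AC·DB·DB·AC·AC·DB·AC·AC·BD·D·AC·DB·DB·AC·AC·BD·D·AC·DB
    A ↦ BD
    B ↦ DB
    C ↦ D
    D ↦ AC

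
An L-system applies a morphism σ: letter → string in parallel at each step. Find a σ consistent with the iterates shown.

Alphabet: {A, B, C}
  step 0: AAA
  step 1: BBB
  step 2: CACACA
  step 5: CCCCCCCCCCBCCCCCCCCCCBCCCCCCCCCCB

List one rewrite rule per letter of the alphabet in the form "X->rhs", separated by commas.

A->B, B->CA, C->CC

  step 1 ⇒ step 2: BBB ⇒ CA·CA·CA
    B ↦ CA
  step 0 ⇒ step 1: AAA ⇒ B·B·B
    A ↦ B
    C ↦ CC  (constrained at step 2)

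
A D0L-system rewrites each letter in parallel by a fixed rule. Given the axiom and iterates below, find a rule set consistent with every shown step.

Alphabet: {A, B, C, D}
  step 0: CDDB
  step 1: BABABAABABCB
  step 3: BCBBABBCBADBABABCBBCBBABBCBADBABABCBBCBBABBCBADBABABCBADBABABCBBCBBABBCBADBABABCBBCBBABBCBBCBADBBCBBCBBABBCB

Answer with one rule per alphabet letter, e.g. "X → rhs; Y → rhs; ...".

  step 0 ⇒ step 1: CDDB ⇒ BAB·ABA·ABA·BCB
    B ↦ BCB
    C ↦ BAB
    D ↦ ABA
    A ↦ ADB  (constrained at step 1)

A->ADB, B->BCB, C->BAB, D->ABA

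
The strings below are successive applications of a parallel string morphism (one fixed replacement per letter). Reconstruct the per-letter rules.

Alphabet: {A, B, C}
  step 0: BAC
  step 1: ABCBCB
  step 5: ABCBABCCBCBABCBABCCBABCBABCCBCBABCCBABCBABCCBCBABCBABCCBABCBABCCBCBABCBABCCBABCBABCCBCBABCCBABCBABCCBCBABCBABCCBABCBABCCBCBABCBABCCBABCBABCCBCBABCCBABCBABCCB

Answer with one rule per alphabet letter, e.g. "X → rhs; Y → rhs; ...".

A->B, B->ABC, C->CB

  step 0 ⇒ step 1: BAC ⇒ ABC·B·CB
    A ↦ B
    B ↦ ABC
    C ↦ CB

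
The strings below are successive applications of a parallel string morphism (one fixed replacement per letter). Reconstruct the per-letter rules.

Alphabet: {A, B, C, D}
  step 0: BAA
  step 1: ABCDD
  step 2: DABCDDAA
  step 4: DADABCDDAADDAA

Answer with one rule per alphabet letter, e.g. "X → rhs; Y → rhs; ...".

A->D, B->ABC, C->DD, D->A

  step 1 ⇒ step 2: ABCDD ⇒ D·ABC·DD·A·A
    A ↦ D
    B ↦ ABC
    C ↦ DD
    D ↦ A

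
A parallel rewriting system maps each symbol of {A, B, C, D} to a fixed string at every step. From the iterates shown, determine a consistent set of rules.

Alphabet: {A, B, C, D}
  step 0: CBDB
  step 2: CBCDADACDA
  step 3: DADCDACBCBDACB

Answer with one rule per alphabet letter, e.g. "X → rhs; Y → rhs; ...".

  step 2 ⇒ step 3: CBCDADACDA ⇒ DA·DC·DA·C·B·C·B·DA·C·B
    A ↦ B
    B ↦ DC
    C ↦ DA
    D ↦ C

A->B, B->DC, C->DA, D->C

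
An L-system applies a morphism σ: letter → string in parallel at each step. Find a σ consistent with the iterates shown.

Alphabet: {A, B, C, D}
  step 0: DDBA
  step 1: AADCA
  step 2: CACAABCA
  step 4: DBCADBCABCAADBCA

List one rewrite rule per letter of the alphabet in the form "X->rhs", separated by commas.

A->CA, B->D, C->B, D->A

  step 1 ⇒ step 2: AADCA ⇒ CA·CA·A·B·CA
    A ↦ CA
    C ↦ B
    D ↦ A
  step 0 ⇒ step 1: DDBA ⇒ A·A·D·CA
    B ↦ D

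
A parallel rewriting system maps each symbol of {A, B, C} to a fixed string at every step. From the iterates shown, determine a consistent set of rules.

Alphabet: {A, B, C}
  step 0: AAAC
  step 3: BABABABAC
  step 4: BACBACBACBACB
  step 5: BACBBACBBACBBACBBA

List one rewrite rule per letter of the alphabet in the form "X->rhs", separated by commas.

  step 4 ⇒ step 5: BACBACBACBACB ⇒ BA·C·B·BA·C·B·BA·C·B·BA·C·B·BA
    A ↦ C
    B ↦ BA
    C ↦ B

A->C, B->BA, C->B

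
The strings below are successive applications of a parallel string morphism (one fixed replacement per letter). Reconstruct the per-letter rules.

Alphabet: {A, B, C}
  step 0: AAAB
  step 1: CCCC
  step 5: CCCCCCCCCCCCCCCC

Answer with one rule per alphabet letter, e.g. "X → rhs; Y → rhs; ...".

A->C, B->C, C->AB

  step 0 ⇒ step 1: AAAB ⇒ C·C·C·C
    A ↦ C
    B ↦ C
    C ↦ AB  (constrained at step 1)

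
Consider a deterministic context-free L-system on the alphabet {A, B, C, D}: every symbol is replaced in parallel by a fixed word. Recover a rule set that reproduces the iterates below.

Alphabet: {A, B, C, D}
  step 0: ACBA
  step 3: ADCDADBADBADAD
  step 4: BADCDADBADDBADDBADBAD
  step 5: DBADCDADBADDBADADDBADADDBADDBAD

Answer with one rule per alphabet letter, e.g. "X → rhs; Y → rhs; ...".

A->B, B->D, C->CD, D->AD

  step 4 ⇒ step 5: BADCDADBADDBADDBADBAD ⇒ D·B·AD·CD·AD·B·AD·D·B·AD·AD·D·B·AD·AD·D·B·AD·D·B·AD
    A ↦ B
    B ↦ D
    C ↦ CD
    D ↦ AD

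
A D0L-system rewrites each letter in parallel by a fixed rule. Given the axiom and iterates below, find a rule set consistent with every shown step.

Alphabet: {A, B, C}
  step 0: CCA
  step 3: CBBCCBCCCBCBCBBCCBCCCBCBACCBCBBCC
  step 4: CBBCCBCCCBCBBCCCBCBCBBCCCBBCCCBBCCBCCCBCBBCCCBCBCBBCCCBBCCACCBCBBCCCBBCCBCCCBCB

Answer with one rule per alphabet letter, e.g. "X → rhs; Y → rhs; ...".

  step 3 ⇒ step 4: CBBCCBCCCBCBCBBCCBCCCBCBACCBCBBCC ⇒ CB·BCC·BCC·CB·CB·BCC·CB·CB·CB·BCC·CB·BCC·CB·BCC·BCC·CB·CB·BCC·CB·CB·CB·BCC·CB·BCC·AC·CB·CB·BCC·CB·BCC·BCC·CB·CB
    A ↦ AC
    B ↦ BCC
    C ↦ CB

A->AC, B->BCC, C->CB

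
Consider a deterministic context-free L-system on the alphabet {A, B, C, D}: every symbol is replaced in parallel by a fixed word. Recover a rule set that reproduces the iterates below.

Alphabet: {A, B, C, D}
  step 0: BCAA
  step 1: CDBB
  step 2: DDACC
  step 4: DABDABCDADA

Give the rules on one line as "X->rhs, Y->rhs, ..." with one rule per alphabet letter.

  step 1 ⇒ step 2: CDBB ⇒ D·DA·C·C
    B ↦ C
    C ↦ D
    D ↦ DA
  step 0 ⇒ step 1: BCAA ⇒ C·D·B·B
    A ↦ B

A->B, B->C, C->D, D->DA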